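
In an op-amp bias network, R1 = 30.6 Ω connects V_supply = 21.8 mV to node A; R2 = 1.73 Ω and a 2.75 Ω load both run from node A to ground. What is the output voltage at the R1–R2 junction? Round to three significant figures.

The load sits in parallel with R2, giving an effective lower resistance R2' = R2·R_L/(R2+R_L) = 1.062 Ω.
Voltage divider with the loaded lower leg: V_out = 21.8 × 1.062/(30.6 + 1.062) = 21.8 × 0.03354 = 0.7312 mV.

V_out ≈ 0.731 mV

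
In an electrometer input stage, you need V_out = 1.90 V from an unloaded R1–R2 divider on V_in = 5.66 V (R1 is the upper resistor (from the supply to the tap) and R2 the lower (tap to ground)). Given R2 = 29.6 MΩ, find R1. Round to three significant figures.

The divider ratio is R2/(R1+R2) = 1.90/5.66 = 0.3357.
So R1 = R2 · (V_in/V_out − 1) = 29.6 × (5.66/1.90 − 1) = 29.6 × 1.979 = 58.58 MΩ.

R1 ≈ 58.6 MΩ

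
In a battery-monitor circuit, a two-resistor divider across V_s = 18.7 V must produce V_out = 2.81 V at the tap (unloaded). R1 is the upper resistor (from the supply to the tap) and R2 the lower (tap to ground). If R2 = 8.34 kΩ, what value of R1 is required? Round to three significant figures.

The divider ratio is R2/(R1+R2) = 2.81/18.7 = 0.1503.
R1 = R2·(1/k − 1) = 8.34 × 5.655 = 47.16 kΩ.

R1 ≈ 47.2 kΩ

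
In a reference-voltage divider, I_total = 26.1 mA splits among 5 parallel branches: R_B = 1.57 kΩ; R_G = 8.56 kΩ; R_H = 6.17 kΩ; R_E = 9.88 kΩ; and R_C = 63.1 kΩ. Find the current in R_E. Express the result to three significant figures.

I ≈ 2.56 mA

Conductances: ΣG = 1/1.57 + 1/8.56 + 1/6.17 + 1/9.88 + 1/63.1 = 1.033 (1/kΩ).
R_E takes the fraction G_k/ΣG = 0.1012/1.033 = 0.09799, so I = 26.1 × 0.09799 = 2.558 mA.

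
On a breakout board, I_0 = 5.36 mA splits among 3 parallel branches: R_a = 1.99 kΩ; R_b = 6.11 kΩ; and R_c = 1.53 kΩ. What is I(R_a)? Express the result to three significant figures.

I ≈ 2.04 mA

Conductances: ΣG = 1/1.99 + 1/6.11 + 1/1.53 = 1.320 (1/kΩ).
By the current-divider rule, I = I_0 · G_k/ΣG = 5.36 × 0.3808 = 2.041 mA.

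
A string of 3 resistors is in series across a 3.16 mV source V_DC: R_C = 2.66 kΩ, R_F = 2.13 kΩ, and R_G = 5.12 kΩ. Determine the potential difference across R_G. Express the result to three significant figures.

ΣR = 2.66 + 2.13 + 5.12 = 9.910 kΩ.
V = V_DC · R/ΣR = 3.16 × 0.5166 = 1.633 mV.

V ≈ 1.63 mV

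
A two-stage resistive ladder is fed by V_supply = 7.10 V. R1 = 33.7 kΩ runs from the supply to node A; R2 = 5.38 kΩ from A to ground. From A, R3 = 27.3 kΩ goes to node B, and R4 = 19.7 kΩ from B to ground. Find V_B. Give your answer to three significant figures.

The second stage (R3 + R4 = 47.00 kΩ) loads node A in parallel with R2.
R2 ‖ (R3+R4) = 4.827 kΩ.
So V_A = 7.10 × 0.1253 = 0.8896 V.
V_B = V_A × 0.4191 = 0.3729 V.

V_B ≈ 0.373 V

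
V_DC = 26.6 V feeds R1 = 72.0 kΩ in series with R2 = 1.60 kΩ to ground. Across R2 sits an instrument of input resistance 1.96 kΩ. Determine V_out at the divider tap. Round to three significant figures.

V_out ≈ 0.322 V

The load sits in parallel with R2, giving an effective lower resistance R2' = R2·R_L/(R2+R_L) = 0.8809 kΩ.
Voltage divider with the loaded lower leg: V_out = 26.6 × 0.8809/(72.0 + 0.8809) = 26.6 × 0.01209 = 0.3215 V.
(Unloaded it would be 0.578 V; the load pulls it down.)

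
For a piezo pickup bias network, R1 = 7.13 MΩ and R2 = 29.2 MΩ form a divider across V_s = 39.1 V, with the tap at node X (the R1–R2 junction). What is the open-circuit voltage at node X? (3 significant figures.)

V_th ≈ 31.4 V

Open-circuit (no load on X): V_th = V_s · R2/(R1 + R2) = 39.1 × 29.2/(7.130 + 29.2) = 31.43 V.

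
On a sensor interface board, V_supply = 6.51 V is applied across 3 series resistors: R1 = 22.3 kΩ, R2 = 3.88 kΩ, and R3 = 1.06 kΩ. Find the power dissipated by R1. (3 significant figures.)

Series current I = V_supply/ΣR = 6.51/27.24 = 0.2390 mA.
V(R1) = I·R = 5.329 V; P = V·I = 5.329 × 0.2390 = 1.274 mW.

P ≈ 1.27 mW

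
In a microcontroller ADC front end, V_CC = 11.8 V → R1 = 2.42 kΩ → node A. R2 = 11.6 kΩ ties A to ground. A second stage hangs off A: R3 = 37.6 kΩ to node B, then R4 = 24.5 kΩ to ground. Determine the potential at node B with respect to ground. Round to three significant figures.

Looking into the second stage from A: R3 + R4 = 62.10 kΩ appears in parallel with R2.
R2 ‖ (R3+R4) = 9.774 kΩ.
So V_A = 11.8 × 0.8015 = 9.458 V.
Stage 2 is unloaded, so V_B = V_A · R4/(R3+R4) = 9.458 × 24.5/62.10 = 3.732 V.

V_B ≈ 3.73 V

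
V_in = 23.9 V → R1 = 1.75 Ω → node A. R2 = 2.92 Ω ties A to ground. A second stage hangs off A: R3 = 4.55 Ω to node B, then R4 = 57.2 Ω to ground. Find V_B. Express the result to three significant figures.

The second stage (R3 + R4 = 61.75 Ω) loads node A in parallel with R2.
Effective lower resistance at A: R2 ‖ 61.75 = 2.788 Ω.
So V_A = 23.9 × 0.6144 = 14.68 V.
V_B = V_A × 0.9263 = 13.60 V.

V_B ≈ 13.6 V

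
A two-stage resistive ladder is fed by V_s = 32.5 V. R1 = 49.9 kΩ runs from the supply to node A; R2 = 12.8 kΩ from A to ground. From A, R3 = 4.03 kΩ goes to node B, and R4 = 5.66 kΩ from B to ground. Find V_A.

V_A ≈ 3.23 V

The second stage (R3 + R4 = 9.690 kΩ) loads node A in parallel with R2.
R2 ‖ (R3+R4) = 5.515 kΩ.
First divider: V_A = V_s · 5.515/(49.9 + 5.515) = 3.234 V.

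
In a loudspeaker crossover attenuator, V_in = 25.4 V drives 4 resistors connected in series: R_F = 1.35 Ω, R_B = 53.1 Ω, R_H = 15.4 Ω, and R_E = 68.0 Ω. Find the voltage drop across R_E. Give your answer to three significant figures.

V ≈ 12.5 V

Total series resistance ΣR = 1.35 + 53.1 + 15.4 + 68.0 = 137.8 Ω.
Voltage divider: V = V_in · (68.00 / 137.8) = 25.4 × 0.4933 = 12.53 V.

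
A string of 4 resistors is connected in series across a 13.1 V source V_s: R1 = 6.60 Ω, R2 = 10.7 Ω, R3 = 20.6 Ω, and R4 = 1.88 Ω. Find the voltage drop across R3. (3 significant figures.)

Series total: ΣR = 6.60 + 10.7 + 20.6 + 1.88 = 39.78 Ω.
V = V_s · R/ΣR = 13.1 × 0.5178 = 6.784 V.

V ≈ 6.78 V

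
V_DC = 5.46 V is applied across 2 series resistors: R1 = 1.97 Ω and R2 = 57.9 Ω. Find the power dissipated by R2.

P ≈ 0.482 W

ΣR = 59.87 Ω → I = 5.46/59.87 = 0.09120 A.
P = I²R = 0.008317 × 57.9 = 0.4816 W.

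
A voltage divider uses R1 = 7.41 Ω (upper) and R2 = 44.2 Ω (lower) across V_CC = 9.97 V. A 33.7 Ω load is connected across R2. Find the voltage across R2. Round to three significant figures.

V_out ≈ 7.19 V

The load sits in parallel with R2, giving an effective lower resistance R2' = R2·R_L/(R2+R_L) = 19.12 Ω.
Now apply the divider: V_out = 9.97 × 0.7207 = 7.185 V.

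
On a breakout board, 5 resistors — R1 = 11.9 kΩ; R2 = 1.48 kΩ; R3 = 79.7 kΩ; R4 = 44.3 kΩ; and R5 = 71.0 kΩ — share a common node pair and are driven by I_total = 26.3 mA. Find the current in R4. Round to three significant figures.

Total conductance ΣG = 1/11.9 + 1/1.48 + 1/79.7 + 1/44.3 + 1/71.0 = 0.8089 (units of 1/kΩ).
Current divider: I(R4) = I_total · G_k/ΣG = 26.3 × (0.02257/0.8089) = 26.3 × 0.02791 = 0.7339 mA.

I ≈ 0.734 mA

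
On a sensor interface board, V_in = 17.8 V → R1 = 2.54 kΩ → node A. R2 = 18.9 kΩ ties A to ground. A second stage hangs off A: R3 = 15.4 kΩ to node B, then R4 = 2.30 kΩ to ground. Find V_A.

Looking into the second stage from A: R3 + R4 = 17.70 kΩ appears in parallel with R2.
R2 ‖ (R3+R4) = 9.140 kΩ.
First divider: V_A = V_in · 9.140/(2.54 + 9.140) = 13.93 V.

V_A ≈ 13.9 V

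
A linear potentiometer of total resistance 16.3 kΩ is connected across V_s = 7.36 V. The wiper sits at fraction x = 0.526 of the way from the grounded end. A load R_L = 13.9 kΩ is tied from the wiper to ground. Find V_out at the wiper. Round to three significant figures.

V_out ≈ 3.00 V

The pot divides into 7.726 kΩ above the wiper and 8.574 kΩ below.
(x·R_p) ‖ R_L = 5.303 kΩ.
Then V_out = V_s · 5.303/(7.726 + 5.303) = 2.996 V.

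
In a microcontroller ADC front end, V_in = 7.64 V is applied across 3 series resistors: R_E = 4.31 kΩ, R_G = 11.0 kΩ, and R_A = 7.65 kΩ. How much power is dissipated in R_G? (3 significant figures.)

P ≈ 1.22 mW

The common current is I = 7.64/22.96 = 0.3328 mA.
V(R_G) = I·R = 3.660 V; P = V·I = 3.660 × 0.3328 = 1.218 mW.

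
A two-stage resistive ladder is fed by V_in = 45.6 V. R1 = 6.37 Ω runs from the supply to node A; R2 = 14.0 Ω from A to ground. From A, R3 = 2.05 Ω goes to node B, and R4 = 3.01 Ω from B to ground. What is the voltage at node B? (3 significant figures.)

V_B ≈ 10.0 V

Looking into the second stage from A: R3 + R4 = 5.060 Ω appears in parallel with R2.
Effective lower resistance at A: R2 ‖ 5.060 = 3.717 Ω.
V_A = 45.6 × 3.717/(6.37 + 3.717) = 16.80 V.
Stage 2 is unloaded, so V_B = V_A · R4/(R3+R4) = 16.80 × 3.01/5.060 = 9.995 V.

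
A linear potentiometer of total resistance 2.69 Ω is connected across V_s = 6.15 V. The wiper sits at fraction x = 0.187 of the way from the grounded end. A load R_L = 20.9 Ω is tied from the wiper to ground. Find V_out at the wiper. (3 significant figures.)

Split the track: R_lower = x·R_p = 0.5030 Ω, R_upper = (1−x)·R_p = 2.187 Ω.
(x·R_p) ‖ R_L = 0.4912 Ω.
Loaded-divider output: V_out = 6.15 × 0.1834 = 1.128 V.

V_out ≈ 1.13 V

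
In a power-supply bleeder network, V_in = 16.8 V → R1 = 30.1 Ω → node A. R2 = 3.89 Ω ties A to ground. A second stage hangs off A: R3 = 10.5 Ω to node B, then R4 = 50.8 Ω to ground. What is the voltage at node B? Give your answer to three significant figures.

V_B ≈ 1.51 V

Looking into the second stage from A: R3 + R4 = 61.30 Ω appears in parallel with R2.
R2 ‖ (R3+R4) = 3.658 Ω.
V_A = 16.8 × 3.658/(30.1 + 3.658) = 1.820 V.
Stage 2 is unloaded, so V_B = V_A · R4/(R3+R4) = 1.820 × 50.8/61.30 = 1.509 V.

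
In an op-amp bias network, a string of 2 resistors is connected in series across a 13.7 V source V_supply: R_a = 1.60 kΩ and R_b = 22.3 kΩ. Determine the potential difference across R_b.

V ≈ 12.8 V

ΣR = 1.60 + 22.3 = 23.90 kΩ.
V = V_supply · R/ΣR = 13.7 × 0.9331 = 12.78 V.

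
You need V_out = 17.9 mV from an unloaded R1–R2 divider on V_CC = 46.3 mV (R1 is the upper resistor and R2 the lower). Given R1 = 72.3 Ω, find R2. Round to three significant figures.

Required fraction k = V_out/V_CC = 0.3866.
So R2 = R1 · V_out/(V_CC − V_out) = 72.3 × 17.9/(46.3 − 17.9) = 72.3 × 0.6303 = 45.57 Ω.

R2 ≈ 45.6 Ω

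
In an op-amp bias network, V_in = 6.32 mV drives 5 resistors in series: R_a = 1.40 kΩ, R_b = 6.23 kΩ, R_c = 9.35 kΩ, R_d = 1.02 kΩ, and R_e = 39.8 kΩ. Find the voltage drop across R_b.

Series total: ΣR = 1.40 + 6.23 + 9.35 + 1.02 + 39.8 = 57.80 kΩ.
By the voltage-divider rule, V = 6.32 × 6.230/57.80 = 0.6812 mV.

V ≈ 0.681 mV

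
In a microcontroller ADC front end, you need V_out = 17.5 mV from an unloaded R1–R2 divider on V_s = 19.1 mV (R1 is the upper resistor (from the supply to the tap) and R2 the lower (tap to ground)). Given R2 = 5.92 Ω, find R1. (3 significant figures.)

R1 ≈ 0.541 Ω

Required fraction k = V_out/V_s = 0.9162.
Rearranging, R1 = R2·(1−k)/k = 5.92 × 0.09143 = 0.5413 Ω.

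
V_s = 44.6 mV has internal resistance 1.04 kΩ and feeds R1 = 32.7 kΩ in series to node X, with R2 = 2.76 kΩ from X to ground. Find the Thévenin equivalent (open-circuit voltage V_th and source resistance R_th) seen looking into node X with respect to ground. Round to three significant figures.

R1' = 1.04 + 32.7 = 33.74 kΩ (source resistance + R1).
Open-circuit (no load on X): V_th = V_s · R2/(R1' + R2) = 44.6 × 2.76/(33.74 + 2.76) = 3.372 mV.
Looking into X with the source shorted: R_th = R1'·R2/(R1'+R2) = 33.74 × 2.76/36.50 = 2.551 kΩ.

V_th ≈ 3.37 mV, R_th ≈ 2.55 kΩ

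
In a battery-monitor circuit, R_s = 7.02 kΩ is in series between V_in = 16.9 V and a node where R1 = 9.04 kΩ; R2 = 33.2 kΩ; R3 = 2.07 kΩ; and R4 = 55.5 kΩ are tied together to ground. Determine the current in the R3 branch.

I ≈ 1.48 mA

Parallel bank: R_p = 1/(1/9.04 + 1/33.2 + 1/2.07 + 1/55.5) = 1.558 kΩ.
Node voltage V_A = V_in · R_p/(R_s + R_p) = 16.9 × 0.1816 = 3.069 V.
Branch current I = V_A/R3 = 3.069/2.07 = 1.483 mA.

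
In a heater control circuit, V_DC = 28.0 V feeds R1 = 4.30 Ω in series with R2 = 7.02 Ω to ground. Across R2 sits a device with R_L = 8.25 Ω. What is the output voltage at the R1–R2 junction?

V_out ≈ 13.1 V

The load sits in parallel with R2, giving an effective lower resistance R2' = R2·R_L/(R2+R_L) = 3.793 Ω.
Now apply the divider: V_out = 28.0 × 0.4687 = 13.12 V.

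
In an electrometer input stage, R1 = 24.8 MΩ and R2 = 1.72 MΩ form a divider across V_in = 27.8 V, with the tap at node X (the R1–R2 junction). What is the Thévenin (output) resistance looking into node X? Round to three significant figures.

With V_in suppressed (replaced by a short), R_th = R1 ‖ R2 = (24.80 × 1.72)/(24.80 + 1.72) = 1.608 MΩ.

R_th ≈ 1.61 MΩ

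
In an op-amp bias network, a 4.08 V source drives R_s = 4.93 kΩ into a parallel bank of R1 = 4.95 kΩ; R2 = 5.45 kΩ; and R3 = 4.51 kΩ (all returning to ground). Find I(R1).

I ≈ 0.206 mA

Equivalent of the parallel group: R_p = 1.647 kΩ.
V_A by voltage divider: V_A = 4.08 × 1.647/(4.93 + 1.647) = 1.022 V.
I(R1) = V_A / R1 = 1.022/4.95 = 0.2064 mA.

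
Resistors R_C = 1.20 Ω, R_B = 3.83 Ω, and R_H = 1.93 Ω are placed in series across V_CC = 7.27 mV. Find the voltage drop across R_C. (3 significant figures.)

V ≈ 1.25 mV

ΣR = 1.20 + 3.83 + 1.93 = 6.960 Ω.
By the voltage-divider rule, V = 7.27 × 1.200/6.960 = 1.253 mV.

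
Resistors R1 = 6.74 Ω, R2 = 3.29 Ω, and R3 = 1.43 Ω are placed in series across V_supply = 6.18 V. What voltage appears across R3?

Series total: ΣR = 6.74 + 3.29 + 1.43 = 11.46 Ω.
Voltage divider: V = V_supply · (1.430 / 11.46) = 6.18 × 0.1248 = 0.7712 V.

V ≈ 0.771 V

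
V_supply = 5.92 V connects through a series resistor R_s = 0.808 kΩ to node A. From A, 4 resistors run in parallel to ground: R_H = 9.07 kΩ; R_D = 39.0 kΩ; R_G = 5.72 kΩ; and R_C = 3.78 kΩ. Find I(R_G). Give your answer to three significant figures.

I ≈ 0.707 mA

Equivalent of the parallel group: R_p = 1.738 kΩ.
V_A = 5.92 × 1.738/2.546 = 4.041 V.
Branch current I = V_A/R_G = 4.041/5.72 = 0.7065 mA.
(Check via current divider: I_total = 2.325 mA; share G_k/ΣG = 0.3039 → same result.)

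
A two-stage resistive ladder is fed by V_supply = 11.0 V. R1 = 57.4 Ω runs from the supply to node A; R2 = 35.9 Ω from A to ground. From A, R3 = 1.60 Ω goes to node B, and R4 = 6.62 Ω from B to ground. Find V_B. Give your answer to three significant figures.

V_B ≈ 0.925 V

Looking into the second stage from A: R3 + R4 = 8.220 Ω appears in parallel with R2.
R2 ‖ (R3+R4) = 6.689 Ω.
So V_A = 11.0 × 0.1044 = 1.148 V.
Then the unloaded second divider: V_B = V_A × R4/(R3+R4) = 1.148 × 0.8054 = 0.9245 V.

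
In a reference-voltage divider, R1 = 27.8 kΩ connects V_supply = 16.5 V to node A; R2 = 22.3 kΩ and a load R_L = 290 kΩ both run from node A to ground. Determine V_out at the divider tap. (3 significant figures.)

The load sits in parallel with R2, giving an effective lower resistance R2' = R2·R_L/(R2+R_L) = 20.71 kΩ.
Then V_out = V_supply · R2'/(R1 + R2') = 16.5 × 20.71/48.51 = 7.044 V.

V_out ≈ 7.04 V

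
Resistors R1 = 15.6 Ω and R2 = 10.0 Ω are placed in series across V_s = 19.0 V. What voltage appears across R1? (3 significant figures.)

V ≈ 11.6 V

Total series resistance ΣR = 15.6 + 10.0 = 25.60 Ω.
By the voltage-divider rule, V = 19.0 × 15.60/25.60 = 11.58 V.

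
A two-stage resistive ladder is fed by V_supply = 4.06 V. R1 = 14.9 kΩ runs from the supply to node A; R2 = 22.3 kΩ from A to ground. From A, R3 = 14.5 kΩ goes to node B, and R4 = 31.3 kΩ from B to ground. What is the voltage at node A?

Node A sees R2 in parallel with the series input of stage 2, R3 + R4 = 45.80 kΩ.
Effective lower resistance at A: R2 ‖ 45.80 = 15.00 kΩ.
So V_A = 4.06 × 0.5016 = 2.037 V.

V_A ≈ 2.04 V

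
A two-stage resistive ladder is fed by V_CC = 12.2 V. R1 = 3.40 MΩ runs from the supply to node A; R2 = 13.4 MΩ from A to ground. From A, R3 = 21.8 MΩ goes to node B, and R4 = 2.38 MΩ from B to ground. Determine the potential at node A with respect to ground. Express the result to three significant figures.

The second stage (R3 + R4 = 24.18 MΩ) loads node A in parallel with R2.
Effective lower resistance at A: R2 ‖ 24.18 = 8.622 MΩ.
So V_A = 12.2 × 0.7172 = 8.750 V.

V_A ≈ 8.75 V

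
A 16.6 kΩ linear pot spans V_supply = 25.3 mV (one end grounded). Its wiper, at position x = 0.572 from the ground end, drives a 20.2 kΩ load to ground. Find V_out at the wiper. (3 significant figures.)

V_out ≈ 12.0 mV

Lower segment x·R_p = 9.495 kΩ; upper segment (1−x)·R_p = 7.105 kΩ.
Lower segment in parallel with the load: 9.495 ‖ 20.2 = 6.459 kΩ.
V_out = 25.3 × 6.459/(7.105 + 6.459) = 12.05 mV.
(Unloaded: V_out = x·V_supply = 14.5 mV.)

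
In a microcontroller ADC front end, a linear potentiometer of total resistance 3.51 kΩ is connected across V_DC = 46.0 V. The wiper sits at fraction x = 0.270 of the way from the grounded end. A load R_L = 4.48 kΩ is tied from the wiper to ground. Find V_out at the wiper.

The pot divides into 2.562 kΩ above the wiper and 0.9477 kΩ below.
R_L loads the lower segment: effective lower R = 0.7822 kΩ.
V_out = 46.0 × 0.7822/(2.562 + 0.7822) = 10.76 V.

V_out ≈ 10.8 V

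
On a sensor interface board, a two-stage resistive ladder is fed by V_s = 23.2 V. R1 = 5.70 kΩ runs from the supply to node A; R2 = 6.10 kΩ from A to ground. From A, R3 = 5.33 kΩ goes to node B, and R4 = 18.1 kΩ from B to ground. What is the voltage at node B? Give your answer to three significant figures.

Node A sees R2 in parallel with the series input of stage 2, R3 + R4 = 23.43 kΩ.
Effective lower resistance at A: R2 ‖ 23.43 = 4.840 kΩ.
First divider: V_A = V_s · 4.840/(5.70 + 4.840) = 10.65 V.
V_B = V_A × 0.7725 = 8.230 V.

V_B ≈ 8.23 V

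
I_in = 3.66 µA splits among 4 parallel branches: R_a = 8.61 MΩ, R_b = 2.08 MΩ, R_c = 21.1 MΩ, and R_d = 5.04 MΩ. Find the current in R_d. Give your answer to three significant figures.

I ≈ 0.862 µA

Conductances: ΣG = 1/8.61 + 1/2.08 + 1/21.1 + 1/5.04 = 0.8427 (1/MΩ).
By the current-divider rule, I = I_in · G_k/ΣG = 3.66 × 0.2354 = 0.8617 µA.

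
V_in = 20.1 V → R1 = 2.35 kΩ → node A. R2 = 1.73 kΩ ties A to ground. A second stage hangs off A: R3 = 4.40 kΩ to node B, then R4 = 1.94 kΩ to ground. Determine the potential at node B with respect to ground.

Looking into the second stage from A: R3 + R4 = 6.340 kΩ appears in parallel with R2.
Effective lower resistance at A: R2 ‖ 6.340 = 1.359 kΩ.
V_A = 20.1 × 1.359/(2.35 + 1.359) = 7.365 V.
Stage 2 is unloaded, so V_B = V_A · R4/(R3+R4) = 7.365 × 1.94/6.340 = 2.254 V.

V_B ≈ 2.25 V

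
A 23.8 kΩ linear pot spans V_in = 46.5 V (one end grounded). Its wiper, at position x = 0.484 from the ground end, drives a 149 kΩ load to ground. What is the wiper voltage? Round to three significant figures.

V_out ≈ 21.6 V

The pot divides into 12.28 kΩ above the wiper and 11.52 kΩ below.
Lower segment in parallel with the load: 11.52 ‖ 149 = 10.69 kΩ.
V_out = 46.5 × 10.69/(12.28 + 10.69) = 21.64 V.
(Unloaded: V_out = x·V_in = 22.5 V.)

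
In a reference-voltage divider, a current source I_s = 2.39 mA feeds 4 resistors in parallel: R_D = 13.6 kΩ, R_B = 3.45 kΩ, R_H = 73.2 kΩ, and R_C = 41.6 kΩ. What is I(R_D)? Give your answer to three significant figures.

Conductances: ΣG = 1/13.6 + 1/3.45 + 1/73.2 + 1/41.6 = 0.4011 (1/kΩ).
Current divider: I(R_D) = I_s · G_k/ΣG = 2.39 × (0.07353/0.4011) = 2.39 × 0.1833 = 0.4382 mA.

I ≈ 0.438 mA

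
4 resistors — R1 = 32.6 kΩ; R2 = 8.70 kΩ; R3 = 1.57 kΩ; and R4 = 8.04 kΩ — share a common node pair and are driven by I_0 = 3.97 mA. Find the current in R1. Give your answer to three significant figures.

Conductances: ΣG = 1/32.6 + 1/8.70 + 1/1.57 + 1/8.04 = 0.9069 (1/kΩ).
By the current-divider rule, I = I_0 · G_k/ΣG = 3.97 × 0.03382 = 0.1343 mA.

I ≈ 0.134 mA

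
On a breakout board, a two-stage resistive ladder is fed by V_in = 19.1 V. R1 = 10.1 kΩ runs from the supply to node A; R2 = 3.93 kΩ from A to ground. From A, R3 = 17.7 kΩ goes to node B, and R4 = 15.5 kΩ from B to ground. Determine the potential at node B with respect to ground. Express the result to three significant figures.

V_B ≈ 2.30 V

Node A sees R2 in parallel with the series input of stage 2, R3 + R4 = 33.20 kΩ.
Effective lower resistance at A: R2 ‖ 33.20 = 3.514 kΩ.
So V_A = 19.1 × 0.2581 = 4.930 V.
Stage 2 is unloaded, so V_B = V_A · R4/(R3+R4) = 4.930 × 15.5/33.20 = 2.302 V.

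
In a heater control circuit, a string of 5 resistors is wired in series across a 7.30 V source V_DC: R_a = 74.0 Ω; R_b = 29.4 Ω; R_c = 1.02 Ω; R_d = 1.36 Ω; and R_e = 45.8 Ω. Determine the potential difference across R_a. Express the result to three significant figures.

Series total: ΣR = 74.0 + 29.4 + 1.02 + 1.36 + 45.8 = 151.6 Ω.
Voltage divider: V = V_DC · (74.00 / 151.6) = 7.30 × 0.4882 = 3.564 V.

V ≈ 3.56 V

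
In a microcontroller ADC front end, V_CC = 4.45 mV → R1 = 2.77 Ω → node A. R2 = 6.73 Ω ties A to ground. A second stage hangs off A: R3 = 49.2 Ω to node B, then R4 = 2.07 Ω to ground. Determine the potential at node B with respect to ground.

Node A sees R2 in parallel with the series input of stage 2, R3 + R4 = 51.27 Ω.
R2 ‖ (R3+R4) = 5.949 Ω.
V_A = 4.45 × 5.949/(2.77 + 5.949) = 3.036 mV.
V_B = V_A × 0.04037 = 0.1226 mV.

V_B ≈ 0.123 mV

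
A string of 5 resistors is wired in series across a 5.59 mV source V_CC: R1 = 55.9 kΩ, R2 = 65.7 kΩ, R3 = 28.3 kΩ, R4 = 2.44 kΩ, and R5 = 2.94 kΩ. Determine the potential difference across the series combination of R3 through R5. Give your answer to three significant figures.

V ≈ 1.21 mV

Total series resistance ΣR = 55.9 + 65.7 + 28.3 + 2.44 + 2.94 = 155.3 kΩ.
R_{R3..R5} = 28.3 + 2.44 + 2.94 = 33.68 kΩ.
V = V_CC · R/ΣR = 5.59 × 0.2169 = 1.212 mV.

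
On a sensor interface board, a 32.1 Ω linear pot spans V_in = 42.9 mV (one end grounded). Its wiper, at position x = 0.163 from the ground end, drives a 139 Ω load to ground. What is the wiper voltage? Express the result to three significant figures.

Split the track: R_lower = x·R_p = 5.232 Ω, R_upper = (1−x)·R_p = 26.87 Ω.
R_L loads the lower segment: effective lower R = 5.042 Ω.
V_out = 42.9 × 5.042/(26.87 + 5.042) = 6.779 mV.

V_out ≈ 6.78 mV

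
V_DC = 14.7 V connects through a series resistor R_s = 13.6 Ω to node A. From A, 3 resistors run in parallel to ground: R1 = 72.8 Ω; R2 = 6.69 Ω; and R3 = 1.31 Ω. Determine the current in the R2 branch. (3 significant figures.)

Combine the parallel branches: R_p = (1/72.8 + 1/6.69 + 1/1.31)⁻¹ = 1.079 Ω.
V_A = 14.7 × 1.079/14.68 = 1.081 V.
I(R2) = V_A / R2 = 1.081/6.69 = 0.1616 A.

I ≈ 0.162 A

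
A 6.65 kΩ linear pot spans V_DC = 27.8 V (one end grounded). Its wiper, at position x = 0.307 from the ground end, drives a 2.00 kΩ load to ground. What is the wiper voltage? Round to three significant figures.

Split the track: R_lower = x·R_p = 2.042 kΩ, R_upper = (1−x)·R_p = 4.608 kΩ.
R_L loads the lower segment: effective lower R = 1.010 kΩ.
Loaded-divider output: V_out = 27.8 × 0.1798 = 4.999 V.

V_out ≈ 5.00 V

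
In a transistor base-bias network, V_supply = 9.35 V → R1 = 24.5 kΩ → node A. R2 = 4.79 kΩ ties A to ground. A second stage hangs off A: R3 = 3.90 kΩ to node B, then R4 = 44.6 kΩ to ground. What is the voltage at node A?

V_A ≈ 1.41 V

Node A sees R2 in parallel with the series input of stage 2, R3 + R4 = 48.50 kΩ.
R2 ‖ (R3+R4) = 4.359 kΩ.
First divider: V_A = V_supply · 4.359/(24.5 + 4.359) = 1.412 V.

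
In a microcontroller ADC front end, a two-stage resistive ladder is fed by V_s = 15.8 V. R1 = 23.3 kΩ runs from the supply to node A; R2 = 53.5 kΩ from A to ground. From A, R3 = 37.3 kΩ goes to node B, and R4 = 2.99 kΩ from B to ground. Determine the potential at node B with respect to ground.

Node A sees R2 in parallel with the series input of stage 2, R3 + R4 = 40.29 kΩ.
R2 ‖ (R3+R4) = 22.98 kΩ.
So V_A = 15.8 × 0.4966 = 7.846 V.
V_B = V_A × 0.07421 = 0.5823 V.

V_B ≈ 0.582 V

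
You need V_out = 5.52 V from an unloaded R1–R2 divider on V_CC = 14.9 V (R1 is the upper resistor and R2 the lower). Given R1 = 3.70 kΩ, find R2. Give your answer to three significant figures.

R2 ≈ 2.18 kΩ

V_out/V_CC = R2/(R1+R2) = 0.3705.
R2 = R1 · 0.3705/(1 − 0.3705) = 2.177 kΩ.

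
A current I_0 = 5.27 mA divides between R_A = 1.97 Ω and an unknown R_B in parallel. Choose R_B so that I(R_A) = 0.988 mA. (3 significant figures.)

Two-branch current divider: I_A = I_0 · R_B/(R_A + R_B).
0.988/5.27 = R_B/(R_A + R_B) → R_B = R_A · (0.1875)/(1 − 0.1875) = 1.97 × 0.2307 = 0.4545 Ω.

R_B ≈ 0.455 Ω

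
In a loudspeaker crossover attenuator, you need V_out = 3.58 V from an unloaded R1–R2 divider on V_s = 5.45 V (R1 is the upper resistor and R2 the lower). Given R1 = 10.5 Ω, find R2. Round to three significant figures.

V_out/V_s = R2/(R1+R2) = 0.6569.
R2 = R1 · 0.6569/(1 − 0.6569) = 20.10 Ω.

R2 ≈ 20.1 Ω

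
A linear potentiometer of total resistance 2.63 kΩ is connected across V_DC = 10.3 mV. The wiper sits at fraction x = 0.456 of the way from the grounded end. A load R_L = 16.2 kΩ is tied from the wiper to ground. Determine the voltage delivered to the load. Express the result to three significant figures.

V_out ≈ 4.51 mV

Split the track: R_lower = x·R_p = 1.199 kΩ, R_upper = (1−x)·R_p = 1.431 kΩ.
Lower segment in parallel with the load: 1.199 ‖ 16.2 = 1.117 kΩ.
Loaded-divider output: V_out = 10.3 × 0.4383 = 4.515 mV.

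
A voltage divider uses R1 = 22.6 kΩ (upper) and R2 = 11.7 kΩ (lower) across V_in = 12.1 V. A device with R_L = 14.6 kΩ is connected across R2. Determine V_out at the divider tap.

R2 ‖ R_L = (11.7 × 14.6)/(11.7 + 14.6) = 6.495 kΩ.
Now apply the divider: V_out = 12.1 × 0.2232 = 2.701 V.

V_out ≈ 2.70 V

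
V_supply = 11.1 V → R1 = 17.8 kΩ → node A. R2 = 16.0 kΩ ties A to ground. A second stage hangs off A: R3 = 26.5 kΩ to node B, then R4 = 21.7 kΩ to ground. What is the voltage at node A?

V_A ≈ 4.47 V

The second stage (R3 + R4 = 48.20 kΩ) loads node A in parallel with R2.
Effective lower resistance at A: R2 ‖ 48.20 = 12.01 kΩ.
First divider: V_A = V_supply · 12.01/(17.8 + 12.01) = 4.473 V.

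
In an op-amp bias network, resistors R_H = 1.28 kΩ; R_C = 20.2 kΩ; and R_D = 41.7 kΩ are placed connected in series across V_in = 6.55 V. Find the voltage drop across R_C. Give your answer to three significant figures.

V ≈ 2.09 V

ΣR = 1.28 + 20.2 + 41.7 = 63.18 kΩ.
Voltage divider: V = V_in · (20.20 / 63.18) = 6.55 × 0.3197 = 2.094 V.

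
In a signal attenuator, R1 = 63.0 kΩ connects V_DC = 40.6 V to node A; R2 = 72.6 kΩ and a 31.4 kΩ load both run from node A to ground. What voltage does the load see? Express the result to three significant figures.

The load sits in parallel with R2, giving an effective lower resistance R2' = R2·R_L/(R2+R_L) = 21.92 kΩ.
Voltage divider with the loaded lower leg: V_out = 40.6 × 21.92/(63.0 + 21.92) = 40.6 × 0.2581 = 10.48 V.
(Unloaded it would be 21.7 V; the load pulls it down.)

V_out ≈ 10.5 V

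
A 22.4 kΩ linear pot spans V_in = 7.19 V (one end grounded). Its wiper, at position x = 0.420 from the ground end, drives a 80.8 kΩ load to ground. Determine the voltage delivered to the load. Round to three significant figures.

V_out ≈ 2.83 V

Lower segment x·R_p = 9.408 kΩ; upper segment (1−x)·R_p = 12.99 kΩ.
Lower segment in parallel with the load: 9.408 ‖ 80.8 = 8.427 kΩ.
Loaded-divider output: V_out = 7.19 × 0.3934 = 2.829 V.
(Unloaded: V_out = x·V_in = 3.02 V.)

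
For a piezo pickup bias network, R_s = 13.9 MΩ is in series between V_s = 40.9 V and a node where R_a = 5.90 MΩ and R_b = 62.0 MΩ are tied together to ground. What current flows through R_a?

I ≈ 1.94 µA

Combine the parallel branches: R_p = (1/5.90 + 1/62.0)⁻¹ = 5.387 MΩ.
Node voltage V_A = V_s · R_p/(R_s + R_p) = 40.9 × 0.2793 = 11.42 V.
I(R_a) = V_A / R_a = 11.42/5.90 = 1.936 µA.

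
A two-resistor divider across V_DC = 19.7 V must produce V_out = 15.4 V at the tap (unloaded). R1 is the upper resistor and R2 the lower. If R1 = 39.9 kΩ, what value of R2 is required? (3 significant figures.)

R2 ≈ 143 kΩ

V_out/V_DC = R2/(R1+R2) = 0.7817.
So R2 = R1 · V_out/(V_DC − V_out) = 39.9 × 15.4/(19.7 − 15.4) = 39.9 × 3.581 = 142.9 kΩ.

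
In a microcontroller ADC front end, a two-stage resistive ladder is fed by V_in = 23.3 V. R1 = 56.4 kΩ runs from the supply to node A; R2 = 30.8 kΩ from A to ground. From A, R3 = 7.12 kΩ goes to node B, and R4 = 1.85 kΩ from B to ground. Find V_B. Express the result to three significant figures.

The second stage (R3 + R4 = 8.970 kΩ) loads node A in parallel with R2.
R2 ‖ (R3+R4) = 6.947 kΩ.
So V_A = 23.3 × 0.1097 = 2.555 V.
Then the unloaded second divider: V_B = V_A × R4/(R3+R4) = 2.555 × 0.2062 = 0.5270 V.

V_B ≈ 0.527 V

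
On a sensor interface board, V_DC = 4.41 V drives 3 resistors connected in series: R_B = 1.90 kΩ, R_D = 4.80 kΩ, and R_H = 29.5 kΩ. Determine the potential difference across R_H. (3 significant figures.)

V ≈ 3.59 V

ΣR = 1.90 + 4.80 + 29.5 = 36.20 kΩ.
Voltage divider: V = V_DC · (29.50 / 36.20) = 4.41 × 0.8149 = 3.594 V.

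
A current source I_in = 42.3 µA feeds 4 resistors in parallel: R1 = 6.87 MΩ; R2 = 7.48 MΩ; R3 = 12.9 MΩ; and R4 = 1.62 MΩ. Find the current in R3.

Conductances: ΣG = 1/6.87 + 1/7.48 + 1/12.9 + 1/1.62 = 0.9741 (1/MΩ).
Current divider: I(R3) = I_in · G_k/ΣG = 42.3 × (0.07752/0.9741) = 42.3 × 0.07958 = 3.366 µA.

I ≈ 3.37 µA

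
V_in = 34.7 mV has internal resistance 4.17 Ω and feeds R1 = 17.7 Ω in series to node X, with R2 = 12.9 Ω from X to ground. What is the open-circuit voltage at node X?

R1' = 4.17 + 17.7 = 21.87 Ω (source resistance + R1).
Open-circuit (no load on X): V_th = V_in · R2/(R1' + R2) = 34.7 × 12.9/(21.87 + 12.9) = 12.87 mV.

V_th ≈ 12.9 mV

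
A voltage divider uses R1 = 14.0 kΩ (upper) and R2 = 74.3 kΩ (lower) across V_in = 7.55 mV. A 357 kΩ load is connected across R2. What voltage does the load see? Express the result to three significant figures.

First combine the lower leg with the load: R2 ‖ R_L = 61.50 kΩ.
Now apply the divider: V_out = 7.55 × 0.8146 = 6.150 mV.
(Unloaded it would be 6.35 mV; the load pulls it down.)

V_out ≈ 6.15 mV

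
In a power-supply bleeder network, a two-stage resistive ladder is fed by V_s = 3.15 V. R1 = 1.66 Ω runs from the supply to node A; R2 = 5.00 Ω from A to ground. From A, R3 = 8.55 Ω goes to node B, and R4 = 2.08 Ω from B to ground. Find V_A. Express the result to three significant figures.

V_A ≈ 2.12 V

The second stage (R3 + R4 = 10.63 Ω) loads node A in parallel with R2.
Effective lower resistance at A: R2 ‖ 10.63 = 3.401 Ω.
First divider: V_A = V_s · 3.401/(1.66 + 3.401) = 2.117 V.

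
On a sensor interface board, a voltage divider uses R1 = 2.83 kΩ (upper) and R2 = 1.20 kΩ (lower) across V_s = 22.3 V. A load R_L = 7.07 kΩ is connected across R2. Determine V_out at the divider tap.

V_out ≈ 5.93 V

R2 ‖ R_L = (1.20 × 7.07)/(1.20 + 7.07) = 1.026 kΩ.
Voltage divider with the loaded lower leg: V_out = 22.3 × 1.026/(2.83 + 1.026) = 22.3 × 0.2661 = 5.933 V.
(Unloaded it would be 6.64 V; the load pulls it down.)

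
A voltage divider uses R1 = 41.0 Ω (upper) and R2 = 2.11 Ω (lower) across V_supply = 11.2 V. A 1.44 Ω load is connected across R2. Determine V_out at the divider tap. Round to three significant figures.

The load sits in parallel with R2, giving an effective lower resistance R2' = R2·R_L/(R2+R_L) = 0.8559 Ω.
Then V_out = V_supply · R2'/(R1 + R2') = 11.2 × 0.8559/41.86 = 0.2290 V.

V_out ≈ 0.229 V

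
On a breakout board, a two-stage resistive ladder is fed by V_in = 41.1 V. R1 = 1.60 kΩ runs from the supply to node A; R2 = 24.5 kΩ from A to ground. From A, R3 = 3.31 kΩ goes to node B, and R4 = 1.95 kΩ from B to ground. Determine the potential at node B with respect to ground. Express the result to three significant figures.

The second stage (R3 + R4 = 5.260 kΩ) loads node A in parallel with R2.
R2 ‖ (R3+R4) = 4.330 kΩ.
First divider: V_A = V_in · 4.330/(1.60 + 4.330) = 30.01 V.
Stage 2 is unloaded, so V_B = V_A · R4/(R3+R4) = 30.01 × 1.95/5.260 = 11.13 V.

V_B ≈ 11.1 V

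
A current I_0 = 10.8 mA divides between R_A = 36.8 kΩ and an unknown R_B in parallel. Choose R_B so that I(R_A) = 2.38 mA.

The fraction through R_A equals R_B/(R_A+R_B).
With f = 0.2204, R_B = R_A · f/(1−f) = 36.8 × 0.2827 = 10.40 kΩ.

R_B ≈ 10.4 kΩ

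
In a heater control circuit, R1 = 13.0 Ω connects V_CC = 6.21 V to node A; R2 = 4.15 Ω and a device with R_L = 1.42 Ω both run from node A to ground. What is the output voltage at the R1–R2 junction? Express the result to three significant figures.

V_out ≈ 0.467 V

R2 ‖ R_L = (4.15 × 1.42)/(4.15 + 1.42) = 1.058 Ω.
Now apply the divider: V_out = 6.21 × 0.07526 = 0.4674 V.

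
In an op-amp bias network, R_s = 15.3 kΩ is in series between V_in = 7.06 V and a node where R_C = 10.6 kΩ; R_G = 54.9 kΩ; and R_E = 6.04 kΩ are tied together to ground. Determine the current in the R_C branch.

I ≈ 0.127 mA

Parallel bank: R_p = 1/(1/10.6 + 1/54.9 + 1/6.04) = 3.596 kΩ.
Node voltage V_A = V_in · R_p/(R_s + R_p) = 7.06 × 0.1903 = 1.343 V.
I(R_C) = V_A / R_C = 1.343/10.6 = 0.1267 mA.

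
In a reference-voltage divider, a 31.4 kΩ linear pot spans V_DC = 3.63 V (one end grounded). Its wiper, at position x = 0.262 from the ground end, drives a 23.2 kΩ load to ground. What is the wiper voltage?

Lower segment x·R_p = 8.227 kΩ; upper segment (1−x)·R_p = 23.17 kΩ.
R_L loads the lower segment: effective lower R = 6.073 kΩ.
Then V_out = V_DC · 6.073/(23.17 + 6.073) = 0.7538 V.

V_out ≈ 0.754 V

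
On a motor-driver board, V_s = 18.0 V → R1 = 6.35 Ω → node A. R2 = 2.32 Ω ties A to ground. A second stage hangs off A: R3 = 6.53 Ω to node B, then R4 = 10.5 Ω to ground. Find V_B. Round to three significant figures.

The second stage (R3 + R4 = 17.03 Ω) loads node A in parallel with R2.
Effective lower resistance at A: R2 ‖ 17.03 = 2.042 Ω.
V_A = 18.0 × 2.042/(6.35 + 2.042) = 4.380 V.
Then the unloaded second divider: V_B = V_A × R4/(R3+R4) = 4.380 × 0.6166 = 2.700 V.

V_B ≈ 2.70 V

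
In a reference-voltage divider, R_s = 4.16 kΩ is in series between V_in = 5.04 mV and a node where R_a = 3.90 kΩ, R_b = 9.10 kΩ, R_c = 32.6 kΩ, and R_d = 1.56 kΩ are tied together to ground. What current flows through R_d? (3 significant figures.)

Equivalent of the parallel group: R_p = 0.9634 kΩ.
Node voltage V_A = V_in · R_p/(R_s + R_p) = 5.04 × 0.1880 = 0.9477 mV.
Branch current I = V_A/R_d = 0.9477/1.56 = 0.6075 µA.
(Check via current divider: I_total = 0.9837 µA; share G_k/ΣG = 0.6176 → same result.)

I ≈ 0.608 µA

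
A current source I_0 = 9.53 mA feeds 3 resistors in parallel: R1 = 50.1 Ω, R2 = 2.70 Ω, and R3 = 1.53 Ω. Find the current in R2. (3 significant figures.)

Total conductance ΣG = 1/50.1 + 1/2.70 + 1/1.53 = 1.044 (units of 1/Ω).
Current divider: I(R2) = I_0 · G_k/ΣG = 9.53 × (0.3704/1.044) = 9.53 × 0.3548 = 3.381 mA.

I ≈ 3.38 mA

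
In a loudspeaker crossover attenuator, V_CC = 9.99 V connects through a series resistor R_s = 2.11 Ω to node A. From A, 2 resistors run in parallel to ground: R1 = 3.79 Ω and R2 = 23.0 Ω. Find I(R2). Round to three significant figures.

Parallel bank: R_p = 1/(1/3.79 + 1/23.0) = 3.254 Ω.
V_A by voltage divider: V_A = 9.99 × 3.254/(2.11 + 3.254) = 6.060 V.
I(R2) = V_A / R2 = 6.060/23.0 = 0.2635 A.
(Equivalently: I_total = 1.862 A, then current-divider fraction G_k/ΣG = 0.1415.)

I ≈ 0.263 A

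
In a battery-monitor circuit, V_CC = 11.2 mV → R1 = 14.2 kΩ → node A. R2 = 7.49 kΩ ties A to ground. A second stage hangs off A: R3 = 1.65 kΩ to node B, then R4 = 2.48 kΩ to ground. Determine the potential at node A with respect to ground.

V_A ≈ 1.77 mV

Looking into the second stage from A: R3 + R4 = 4.130 kΩ appears in parallel with R2.
Effective lower resistance at A: R2 ‖ 4.130 = 2.662 kΩ.
First divider: V_A = V_CC · 2.662/(14.2 + 2.662) = 1.768 mV.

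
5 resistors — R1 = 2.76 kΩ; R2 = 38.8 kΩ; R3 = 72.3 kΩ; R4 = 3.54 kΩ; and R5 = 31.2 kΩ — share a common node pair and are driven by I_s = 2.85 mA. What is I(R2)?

I ≈ 0.103 mA

Total conductance ΣG = 1/2.76 + 1/38.8 + 1/72.3 + 1/3.54 + 1/31.2 = 0.7165 (units of 1/kΩ).
By the current-divider rule, I = I_s · G_k/ΣG = 2.85 × 0.03597 = 0.1025 mA.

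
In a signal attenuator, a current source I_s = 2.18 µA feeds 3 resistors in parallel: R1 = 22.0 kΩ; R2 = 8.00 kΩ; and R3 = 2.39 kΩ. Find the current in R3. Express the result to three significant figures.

Conductances: ΣG = 1/22.0 + 1/8.00 + 1/2.39 = 0.5889 (1/kΩ).
Current divider: I(R3) = I_s · G_k/ΣG = 2.18 × (0.4184/0.5889) = 2.18 × 0.7105 = 1.549 µA.

I ≈ 1.55 µA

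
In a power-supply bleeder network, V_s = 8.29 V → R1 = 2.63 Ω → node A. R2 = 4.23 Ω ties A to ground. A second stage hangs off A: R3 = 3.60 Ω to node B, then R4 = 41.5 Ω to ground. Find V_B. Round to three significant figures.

V_B ≈ 4.54 V

Node A sees R2 in parallel with the series input of stage 2, R3 + R4 = 45.10 Ω.
R2 ‖ (R3+R4) = 3.867 Ω.
V_A = 8.29 × 3.867/(2.63 + 3.867) = 4.934 V.
Then the unloaded second divider: V_B = V_A × R4/(R3+R4) = 4.934 × 0.9202 = 4.540 V.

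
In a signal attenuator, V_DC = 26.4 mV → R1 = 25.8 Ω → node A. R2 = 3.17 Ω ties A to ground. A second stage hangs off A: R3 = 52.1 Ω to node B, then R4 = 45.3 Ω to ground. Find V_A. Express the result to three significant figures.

Node A sees R2 in parallel with the series input of stage 2, R3 + R4 = 97.40 Ω.
Effective lower resistance at A: R2 ‖ 97.40 = 3.070 Ω.
So V_A = 26.4 × 0.1063 = 2.807 mV.

V_A ≈ 2.81 mV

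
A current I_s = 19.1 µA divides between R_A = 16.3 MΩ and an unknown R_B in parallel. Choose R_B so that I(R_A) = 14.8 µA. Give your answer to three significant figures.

Two-branch current divider: I_A = I_s · R_B/(R_A + R_B).
14.8/19.1 = R_B/(R_A + R_B) → R_B = R_A · (0.7749)/(1 − 0.7749) = 16.3 × 3.442 = 56.10 MΩ.

R_B ≈ 56.1 MΩ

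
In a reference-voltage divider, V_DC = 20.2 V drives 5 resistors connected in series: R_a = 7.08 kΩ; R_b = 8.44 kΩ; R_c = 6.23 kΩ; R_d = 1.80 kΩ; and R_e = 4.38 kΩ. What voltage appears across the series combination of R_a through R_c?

Total series resistance ΣR = 7.08 + 8.44 + 6.23 + 1.80 + 4.38 = 27.93 kΩ.
R_{R_a..R_c} = 7.08 + 8.44 + 6.23 = 21.75 kΩ.
By the voltage-divider rule, V = 20.2 × 21.75/27.93 = 15.73 V.

V ≈ 15.7 V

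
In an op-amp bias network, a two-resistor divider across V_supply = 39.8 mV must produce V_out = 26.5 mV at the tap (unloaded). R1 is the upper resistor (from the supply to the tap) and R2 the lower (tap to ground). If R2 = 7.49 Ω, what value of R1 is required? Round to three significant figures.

V_out/V_supply = R2/(R1+R2) = 0.6658.
So R1 = R2 · (V_supply/V_out − 1) = 7.49 × (39.8/26.5 − 1) = 7.49 × 0.5019 = 3.759 Ω.

R1 ≈ 3.76 Ω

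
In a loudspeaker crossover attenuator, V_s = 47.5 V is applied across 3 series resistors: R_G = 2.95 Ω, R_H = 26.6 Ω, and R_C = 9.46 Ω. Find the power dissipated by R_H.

The common current is I = 47.5/39.01 = 1.218 A.
P(R_H) = I²·R_H = (1.218)² × 26.6 = 39.44 W.

P ≈ 39.4 W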